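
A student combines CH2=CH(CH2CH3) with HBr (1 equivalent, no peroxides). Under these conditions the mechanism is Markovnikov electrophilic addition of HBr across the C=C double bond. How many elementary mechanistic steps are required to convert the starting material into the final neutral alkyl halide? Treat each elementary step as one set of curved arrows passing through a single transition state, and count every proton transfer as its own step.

Step 1: The π electrons of the C=C bond attack a proton of HBr; Markovnikov addition places the new C–H on the less-substituted alkene carbon, so the positive charge ends up on the more-substituted carbon — a secondary carbocation. The H–Br bond breaks heterolytically, releasing Br⁻.
(No 1,2-shift: no single shift to an adjacent carbon would give a more stable cation.)
Step 2: The Br⁻ anion donates a lone pair to the carbocation, forming the new C–Br σ-bond and giving the neutral alkyl halide.
Total: 2 elementary steps.

2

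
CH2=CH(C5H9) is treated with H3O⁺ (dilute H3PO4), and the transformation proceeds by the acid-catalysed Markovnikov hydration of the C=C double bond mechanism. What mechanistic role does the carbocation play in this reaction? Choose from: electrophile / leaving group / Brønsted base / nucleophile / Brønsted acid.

electrophile

Step 3: A lone pair on the oxygen of H2O attacks the carbocation, forming a C–O bond and an oxonium ion (a protonated alcohol).
The carbocation accepts an electron pair into an empty or π* orbital — it is the electrophile.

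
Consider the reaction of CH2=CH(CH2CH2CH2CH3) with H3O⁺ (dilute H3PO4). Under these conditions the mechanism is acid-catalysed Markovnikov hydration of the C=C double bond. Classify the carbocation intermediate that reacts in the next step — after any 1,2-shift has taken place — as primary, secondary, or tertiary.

Step 1: The π electrons of the C=C bond attack a proton of H3O⁺; Markovnikov addition places the new C–H on the less-substituted alkene carbon, so the positive charge ends up on the more-substituted carbon — a secondary carbocation. H2O is released.
No single 1,2-shift to an adjacent carbon would give a more-substituted cation, so no rearrangement occurs.

secondary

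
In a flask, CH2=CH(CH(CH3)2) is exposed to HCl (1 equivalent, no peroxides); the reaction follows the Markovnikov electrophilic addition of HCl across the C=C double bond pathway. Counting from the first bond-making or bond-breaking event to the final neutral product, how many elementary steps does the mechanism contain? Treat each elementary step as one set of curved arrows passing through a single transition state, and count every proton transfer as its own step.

3

Step 1: Electrophilic addition begins with the π(C=C) electrons forming a bond to the proton of HCl. Following Markovnikov's rule, the resulting cation is secondary. The H–Cl bond breaks heterolytically, releasing Cl⁻.
Step 2: A hydride (H with its bonding pair) migrates from the adjacent isopropyl carbon to the cationic centre — a 1,2-hydride shift — upgrading the secondary cation to a tertiary one.
Step 3: Cl⁻ captures the cation: a lone pair on Cl⁻ fills the empty p orbital, producing the alkyl halide product.
Total: 3 elementary steps.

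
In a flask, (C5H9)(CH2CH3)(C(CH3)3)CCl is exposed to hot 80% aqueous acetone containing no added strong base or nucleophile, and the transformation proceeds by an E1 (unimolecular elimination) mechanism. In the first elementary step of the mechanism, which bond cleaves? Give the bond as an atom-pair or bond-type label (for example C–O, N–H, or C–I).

Step 1: Unassisted departure of Cl⁻ (taking the C–Cl bonding pair) generates a tertiary carbocation.
The bond broken in this step is the C–Cl bond.

C–Cl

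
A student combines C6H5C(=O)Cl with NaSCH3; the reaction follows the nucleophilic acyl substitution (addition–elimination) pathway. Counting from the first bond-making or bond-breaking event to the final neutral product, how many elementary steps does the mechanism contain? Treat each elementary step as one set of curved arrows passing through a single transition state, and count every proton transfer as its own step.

2

Step 1: A lone pair on the S of CH3S⁻ attacks the electrophilic acyl carbon; the π(C=O) electrons move onto oxygen, giving a tetrahedral intermediate.
Step 2: An oxygen lone pair re-forms the C=O π bond as the C–Cl σ-bond breaks; Cl⁻ is expelled.
Total: 2 elementary steps.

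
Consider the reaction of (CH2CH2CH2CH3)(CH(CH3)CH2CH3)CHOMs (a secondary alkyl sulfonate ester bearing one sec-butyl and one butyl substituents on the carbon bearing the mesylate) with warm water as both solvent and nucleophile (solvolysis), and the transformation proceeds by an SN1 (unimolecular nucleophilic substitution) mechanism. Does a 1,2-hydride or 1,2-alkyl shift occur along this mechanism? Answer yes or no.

yes

The first-formed carbocation is secondary.
The adjacent sec-butyl carbon already bears 2 other carbon substituents and has a hydrogen to migrate; after a 1,2-hydride shift from that carbon the positive charge sits on a tertiary centre.
Tertiary is more stable than secondary, so the shift occurs.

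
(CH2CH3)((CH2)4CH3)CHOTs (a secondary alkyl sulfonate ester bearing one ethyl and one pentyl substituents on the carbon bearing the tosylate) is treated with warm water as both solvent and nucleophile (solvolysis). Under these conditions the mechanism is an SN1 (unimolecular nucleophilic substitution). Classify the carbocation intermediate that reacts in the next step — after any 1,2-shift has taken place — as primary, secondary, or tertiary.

secondary

Step 1: The C–O bond breaks with both electrons going to the tosylate; TsO⁻ leaves and a secondary carbocation remains.
No single 1,2-shift to an adjacent carbon would give a more-substituted cation, so no rearrangement occurs.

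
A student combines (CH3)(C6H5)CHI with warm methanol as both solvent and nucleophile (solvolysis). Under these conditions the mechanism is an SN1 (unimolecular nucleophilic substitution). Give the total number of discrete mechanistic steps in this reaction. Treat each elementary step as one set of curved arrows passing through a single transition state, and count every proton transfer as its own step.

3

Step 1: Rate-determining heterolysis of the C–I bond gives I⁻ and a secondary carbocation.
(No 1,2-shift: no single shift to an adjacent carbon would give a more stable cation.)
Step 2: A lone pair on the oxygen of CH3OH attacks the carbocation, forming a new C–O σ-bond and an oxonium ion.
Step 3: A second solvent molecule removes the proton on oxygen, giving the neutral ether product.
Total: 3 elementary steps.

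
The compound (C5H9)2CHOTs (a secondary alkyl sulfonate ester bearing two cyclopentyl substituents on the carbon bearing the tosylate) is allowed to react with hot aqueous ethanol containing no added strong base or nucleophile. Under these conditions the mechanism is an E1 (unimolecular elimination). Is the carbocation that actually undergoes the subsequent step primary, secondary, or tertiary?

Step 1: The C–O bond breaks with both electrons going to the tosylate; TsO⁻ leaves and a secondary carbocation remains.
Step 2: A 1,2-hydride shift from the adjacent cyclopentyl carbon moves the positive charge from the secondary centre to an adjacent carbon, generating a more stable tertiary carbocation.
The cation rearranges from secondary to tertiary via a 1,2-hydride shift from the adjacent cyclopentyl carbon; the tertiary cation is what reacts next.

tertiary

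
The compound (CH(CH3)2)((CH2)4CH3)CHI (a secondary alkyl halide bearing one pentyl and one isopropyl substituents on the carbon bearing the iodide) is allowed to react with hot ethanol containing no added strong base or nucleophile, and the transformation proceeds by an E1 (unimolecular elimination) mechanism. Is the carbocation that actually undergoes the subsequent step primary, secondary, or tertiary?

tertiary

Step 1: Ionisation: the C–I σ-bond cleaves heterolytically; both bonding electrons depart with I⁻, leaving a secondary carbocation at the α-carbon.
Step 2: A hydride (H with its bonding pair) migrates from the adjacent isopropyl carbon to the cationic centre — a 1,2-hydride shift — upgrading the secondary cation to a tertiary one.
The cation rearranges from secondary to tertiary via a 1,2-hydride shift from the adjacent isopropyl carbon; the tertiary cation is what reacts next.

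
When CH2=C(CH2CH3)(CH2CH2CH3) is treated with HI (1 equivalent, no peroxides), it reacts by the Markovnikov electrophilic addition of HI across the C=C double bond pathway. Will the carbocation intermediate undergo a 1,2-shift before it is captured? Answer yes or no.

no

The first-formed carbocation is tertiary.
No single 1,2-shift to an adjacent carbon would produce a more-substituted cation than the one already present, so no rearrangement occurs.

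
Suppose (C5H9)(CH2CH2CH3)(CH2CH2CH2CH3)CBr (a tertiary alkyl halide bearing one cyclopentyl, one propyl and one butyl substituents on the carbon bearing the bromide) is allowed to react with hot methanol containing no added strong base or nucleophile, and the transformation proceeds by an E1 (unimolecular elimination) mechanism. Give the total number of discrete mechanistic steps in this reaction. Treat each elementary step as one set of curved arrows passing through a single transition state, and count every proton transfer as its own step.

Step 1: Unassisted departure of Br⁻ (taking the C–Br bonding pair) generates a tertiary carbocation.
(No 1,2-shift: no single shift to an adjacent carbon would give a more stable cation.)
Step 2: A weak base (a methanol molecule from the solvent) removes a proton from a carbon adjacent to the cationic centre; the electrons of that C–H bond become the new π(C=C) bond, giving the alkene.
Total: 2 elementary steps.

2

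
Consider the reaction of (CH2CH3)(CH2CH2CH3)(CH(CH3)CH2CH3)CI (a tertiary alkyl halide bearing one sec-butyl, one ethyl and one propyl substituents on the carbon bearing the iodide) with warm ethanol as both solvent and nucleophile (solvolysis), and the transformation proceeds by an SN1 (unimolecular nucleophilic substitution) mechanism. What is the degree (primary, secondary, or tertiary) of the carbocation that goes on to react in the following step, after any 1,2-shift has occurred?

Step 1: Ionisation: the C–I σ-bond cleaves heterolytically; both bonding electrons depart with I⁻, leaving a tertiary carbocation at the α-carbon.
No single 1,2-shift to an adjacent carbon would give a more-substituted cation, so no rearrangement occurs.

tertiary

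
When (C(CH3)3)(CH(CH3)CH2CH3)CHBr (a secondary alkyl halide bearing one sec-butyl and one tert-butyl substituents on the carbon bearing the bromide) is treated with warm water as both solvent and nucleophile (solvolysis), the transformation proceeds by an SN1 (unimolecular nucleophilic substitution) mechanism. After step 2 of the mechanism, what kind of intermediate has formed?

tertiary carbocation

Step 1: The C–Br bond breaks with both electrons going to the bromide; Br⁻ leaves and a secondary carbocation remains.
Step 2: Carbocation rearrangement: a 1,2-hydride shift from the adjacent sec-butyl carbon converts the initially-formed secondary cation into the more stable tertiary cation.
After step 2 the species present is a tertiary carbocation.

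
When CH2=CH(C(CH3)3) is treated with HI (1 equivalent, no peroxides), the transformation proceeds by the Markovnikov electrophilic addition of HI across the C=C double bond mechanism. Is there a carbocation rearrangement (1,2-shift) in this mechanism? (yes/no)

yes

The first-formed carbocation is secondary.
The adjacent tert-butyl carbon has no hydrogen but bears methyl groups; migration of one methyl with its bonding pair (a 1,2-methyl shift) places the charge on a tertiary centre.
Tertiary is more stable than secondary, so the shift occurs.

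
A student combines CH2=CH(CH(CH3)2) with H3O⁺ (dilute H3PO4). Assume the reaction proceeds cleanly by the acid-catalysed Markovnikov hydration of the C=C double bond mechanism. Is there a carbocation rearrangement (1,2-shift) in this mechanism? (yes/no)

yes

The first-formed carbocation is secondary.
The adjacent isopropyl carbon already bears 2 other carbon substituents and has a hydrogen to migrate; after a 1,2-hydride shift from that carbon the positive charge sits on a tertiary centre.
Tertiary is more stable than secondary, so the shift occurs.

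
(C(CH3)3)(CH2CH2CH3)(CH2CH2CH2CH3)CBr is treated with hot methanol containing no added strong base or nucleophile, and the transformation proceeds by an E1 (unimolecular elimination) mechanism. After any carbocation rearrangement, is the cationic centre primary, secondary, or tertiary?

Step 1: Rate-determining heterolysis of the C–Br bond gives Br⁻ and a tertiary carbocation.
No single 1,2-shift to an adjacent carbon would give a more-substituted cation, so no rearrangement occurs.

tertiary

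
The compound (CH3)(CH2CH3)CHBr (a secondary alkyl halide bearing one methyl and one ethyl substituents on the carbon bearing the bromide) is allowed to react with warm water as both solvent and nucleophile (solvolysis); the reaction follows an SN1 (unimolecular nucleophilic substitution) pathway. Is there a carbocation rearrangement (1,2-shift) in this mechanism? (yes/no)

The first-formed carbocation is secondary.
No single 1,2-shift to an adjacent carbon would produce a more-substituted cation than the one already present, so no rearrangement occurs.

no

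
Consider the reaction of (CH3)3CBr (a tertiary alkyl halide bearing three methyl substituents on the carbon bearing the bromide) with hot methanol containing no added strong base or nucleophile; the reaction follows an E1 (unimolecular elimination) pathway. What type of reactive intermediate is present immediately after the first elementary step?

tertiary carbocation

Step 1: Unassisted departure of Br⁻ (taking the C–Br bonding pair) generates a tertiary carbocation.
After step 1 the species present is a tertiary carbocation.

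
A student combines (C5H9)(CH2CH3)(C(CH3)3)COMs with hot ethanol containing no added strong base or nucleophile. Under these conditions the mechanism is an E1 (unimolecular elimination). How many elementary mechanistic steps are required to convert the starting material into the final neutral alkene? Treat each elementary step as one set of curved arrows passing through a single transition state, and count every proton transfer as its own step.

Step 1: The C–O bond breaks with both electrons going to the mesylate; MsO⁻ leaves and a tertiary carbocation remains.
(No 1,2-shift: no single shift to an adjacent carbon would give a more stable cation.)
Step 2: A weak base (an ethanol molecule from the solvent) removes a proton from a carbon adjacent to the cationic centre; the electrons of that C–H bond become the new π(C=C) bond, giving the alkene.
Total: 2 elementary steps.

2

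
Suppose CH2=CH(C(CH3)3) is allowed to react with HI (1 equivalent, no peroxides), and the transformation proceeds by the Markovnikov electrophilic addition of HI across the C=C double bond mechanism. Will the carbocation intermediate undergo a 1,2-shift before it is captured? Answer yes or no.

yes

The first-formed carbocation is secondary.
The adjacent tert-butyl carbon has no hydrogen but bears methyl groups; migration of one methyl with its bonding pair (a 1,2-methyl shift) places the charge on a tertiary centre.
Tertiary is more stable than secondary, so the shift occurs.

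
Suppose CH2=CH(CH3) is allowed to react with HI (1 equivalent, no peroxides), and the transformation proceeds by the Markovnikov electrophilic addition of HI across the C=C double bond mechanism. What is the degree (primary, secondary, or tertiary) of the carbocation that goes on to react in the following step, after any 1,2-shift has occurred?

Step 1: Electrophilic addition begins with the π(C=C) electrons forming a bond to the proton of HI. Following Markovnikov's rule, the resulting cation is secondary. The H–I bond breaks heterolytically, releasing I⁻.
No single 1,2-shift to an adjacent carbon would give a more-substituted cation, so no rearrangement occurs.

secondary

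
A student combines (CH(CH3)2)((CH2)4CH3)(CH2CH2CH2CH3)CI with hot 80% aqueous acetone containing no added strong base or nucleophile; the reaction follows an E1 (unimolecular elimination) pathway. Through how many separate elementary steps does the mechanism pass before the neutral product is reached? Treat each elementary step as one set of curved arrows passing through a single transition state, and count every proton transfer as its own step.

Step 1: Unassisted departure of I⁻ (taking the C–I bonding pair) generates a tertiary carbocation.
(No 1,2-shift: no single shift to an adjacent carbon would give a more stable cation.)
Step 2: A water molecule (solvent) deprotonates a β-carbon; as the C–H bond breaks, those electrons form the new alkene π bond.
Total: 2 elementary steps.

2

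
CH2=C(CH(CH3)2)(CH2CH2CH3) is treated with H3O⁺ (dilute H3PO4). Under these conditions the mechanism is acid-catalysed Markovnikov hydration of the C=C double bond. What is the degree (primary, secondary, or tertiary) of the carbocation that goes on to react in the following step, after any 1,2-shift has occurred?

tertiary

Step 1: The π electrons of the C=C bond attack a proton of H3O⁺; Markovnikov addition places the new C–H on the less-substituted alkene carbon, so the positive charge ends up on the more-substituted carbon — a tertiary carbocation. H2O is released.
No single 1,2-shift to an adjacent carbon would give a more-substituted cation, so no rearrangement occurs.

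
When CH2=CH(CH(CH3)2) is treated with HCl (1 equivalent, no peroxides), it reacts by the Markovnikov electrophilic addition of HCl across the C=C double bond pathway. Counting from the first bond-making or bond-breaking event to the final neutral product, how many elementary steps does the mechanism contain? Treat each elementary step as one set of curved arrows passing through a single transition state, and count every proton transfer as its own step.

Step 1: Electrophilic addition begins with the π(C=C) electrons forming a bond to the proton of HCl. Following Markovnikov's rule, the resulting cation is secondary. The H–Cl bond breaks heterolytically, releasing Cl⁻.
Step 2: A 1,2-hydride shift from the adjacent isopropyl carbon moves the positive charge from the secondary centre to an adjacent carbon, generating a more stable tertiary carbocation.
Step 3: The Cl⁻ anion donates a lone pair to the carbocation, forming the new C–Cl σ-bond and giving the neutral alkyl halide.
Total: 3 elementary steps.

3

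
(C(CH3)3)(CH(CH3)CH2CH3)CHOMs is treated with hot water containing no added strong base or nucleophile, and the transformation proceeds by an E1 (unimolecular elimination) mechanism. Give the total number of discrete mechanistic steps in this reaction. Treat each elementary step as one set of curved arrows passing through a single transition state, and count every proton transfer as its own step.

3

Step 1: Rate-determining heterolysis of the C–O bond gives MsO⁻ and a secondary carbocation.
Step 2: A hydride (H with its bonding pair) migrates from the adjacent sec-butyl carbon to the cationic centre — a 1,2-hydride shift — upgrading the secondary cation to a tertiary one.
Step 3: A water molecule (solvent) deprotonates a β-carbon; as the C–H bond breaks, those electrons form the new alkene π bond.
Total: 3 elementary steps.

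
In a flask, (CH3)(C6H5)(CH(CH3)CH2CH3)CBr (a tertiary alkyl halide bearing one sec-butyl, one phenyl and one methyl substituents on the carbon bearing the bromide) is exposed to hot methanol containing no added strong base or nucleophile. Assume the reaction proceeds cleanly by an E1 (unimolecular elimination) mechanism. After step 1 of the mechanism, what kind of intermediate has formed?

tertiary carbocation

Step 1: Unassisted departure of Br⁻ (taking the C–Br bonding pair) generates a tertiary carbocation.
After step 1 the species present is a tertiary carbocation.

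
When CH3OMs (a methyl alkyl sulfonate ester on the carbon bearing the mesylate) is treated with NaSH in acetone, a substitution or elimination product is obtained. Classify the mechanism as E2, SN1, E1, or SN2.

SN2

Conditions: a methyl substrate with a strong nucleophile in the polar aprotic solvent acetone.
These conditions are the textbook signature of the SN2 pathway.
An unhindered substrate with a strong nucleophile in a polar aprotic solvent favours one-step backside displacement.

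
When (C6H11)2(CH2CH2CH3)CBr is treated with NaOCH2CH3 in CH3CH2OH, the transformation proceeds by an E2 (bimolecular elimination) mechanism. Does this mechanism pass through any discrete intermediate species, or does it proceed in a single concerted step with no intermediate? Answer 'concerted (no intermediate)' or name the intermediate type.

Concerted anti-periplanar elimination: CH3CH2O⁻ abstracts a β-H while Br⁻ leaves, and the C–H electrons become the new C=C π bond — all in a single transition state.
All bond changes occur in one transition state; no discrete intermediate is formed.

concerted (no intermediate)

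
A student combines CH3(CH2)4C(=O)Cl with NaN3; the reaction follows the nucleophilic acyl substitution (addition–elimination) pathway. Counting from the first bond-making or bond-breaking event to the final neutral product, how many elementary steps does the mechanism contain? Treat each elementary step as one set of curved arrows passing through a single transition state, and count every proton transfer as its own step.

Step 1: N3⁻ adds to the carbonyl carbon; the C=O π electrons shift onto oxygen and a tetrahedral alkoxide intermediate forms.
Step 2: Collapse of the tetrahedral intermediate: the alkoxide oxygen pushes its lone pair back to re-form C=O while Cl⁻ leaves.
Total: 2 elementary steps.

2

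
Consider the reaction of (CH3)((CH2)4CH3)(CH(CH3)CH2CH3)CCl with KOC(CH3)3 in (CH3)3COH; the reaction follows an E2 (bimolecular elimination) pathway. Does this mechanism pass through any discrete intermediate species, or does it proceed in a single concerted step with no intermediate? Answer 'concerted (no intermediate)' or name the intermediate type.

concerted (no intermediate)

Concerted anti-periplanar elimination: (CH3)3CO⁻ abstracts a β-H while Cl⁻ leaves, and the C–H electrons become the new C=C π bond — all in a single transition state.
All bond changes occur in one transition state; no discrete intermediate is formed.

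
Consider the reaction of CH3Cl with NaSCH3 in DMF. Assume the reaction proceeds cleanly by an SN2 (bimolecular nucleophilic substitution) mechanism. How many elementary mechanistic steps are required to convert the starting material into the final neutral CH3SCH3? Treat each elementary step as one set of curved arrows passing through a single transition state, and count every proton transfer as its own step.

1

Step 1: CH3S⁻ attacks the back face of the α-carbon while Cl⁻ departs with the C–Cl bonding pair — a single concerted displacement through a pentacoordinate transition state.
Total: 1 elementary step.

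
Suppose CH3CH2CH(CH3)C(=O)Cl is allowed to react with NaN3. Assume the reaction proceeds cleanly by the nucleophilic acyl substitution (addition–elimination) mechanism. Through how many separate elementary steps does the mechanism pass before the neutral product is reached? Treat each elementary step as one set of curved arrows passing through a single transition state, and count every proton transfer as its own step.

Step 1: N3⁻ adds to the carbonyl carbon; the C=O π electrons shift onto oxygen and a tetrahedral alkoxide intermediate forms.
Step 2: Elimination step: re-formation of the carbonyl π bond drives out Cl⁻, giving the new acyl compound.
Total: 2 elementary steps.

2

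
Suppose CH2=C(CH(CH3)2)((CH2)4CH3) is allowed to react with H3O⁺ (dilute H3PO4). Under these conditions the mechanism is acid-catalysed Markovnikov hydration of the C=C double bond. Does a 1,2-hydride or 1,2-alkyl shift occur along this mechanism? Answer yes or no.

no

The first-formed carbocation is tertiary.
No single 1,2-shift to an adjacent carbon would produce a more-substituted cation than the one already present, so no rearrangement occurs.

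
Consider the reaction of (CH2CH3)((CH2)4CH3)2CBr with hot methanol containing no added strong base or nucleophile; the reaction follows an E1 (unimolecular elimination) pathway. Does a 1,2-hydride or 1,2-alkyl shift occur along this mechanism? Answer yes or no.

The first-formed carbocation is tertiary.
No single 1,2-shift to an adjacent carbon would produce a more-substituted cation than the one already present, so no rearrangement occurs.

no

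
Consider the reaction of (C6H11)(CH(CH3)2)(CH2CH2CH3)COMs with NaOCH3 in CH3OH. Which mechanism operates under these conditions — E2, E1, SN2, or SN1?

Conditions: a strong base with a tertiary substrate bearing a β-hydrogen.
These conditions are the textbook signature of the E2 pathway.
A strong (often hindered) base removes a β-H in concert with loss of the leaving group — bimolecular elimination.

E2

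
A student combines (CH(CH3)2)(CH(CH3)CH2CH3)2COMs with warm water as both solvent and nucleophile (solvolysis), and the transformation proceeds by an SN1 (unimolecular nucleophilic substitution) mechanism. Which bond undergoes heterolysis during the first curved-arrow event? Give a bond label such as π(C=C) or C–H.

C–O

Step 1: Ionisation: the C–O σ-bond cleaves heterolytically; both bonding electrons depart with MsO⁻, leaving a tertiary carbocation at the α-carbon.
The bond broken in this step is the C–O bond.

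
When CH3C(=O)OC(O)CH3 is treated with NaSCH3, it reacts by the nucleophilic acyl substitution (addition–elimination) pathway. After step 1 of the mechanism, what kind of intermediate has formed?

Step 1: CH3S⁻ adds to the carbonyl carbon; the C=O π electrons shift onto oxygen and a tetrahedral alkoxide intermediate forms.
After step 1 the species present is a tetrahedral intermediate.

tetrahedral intermediate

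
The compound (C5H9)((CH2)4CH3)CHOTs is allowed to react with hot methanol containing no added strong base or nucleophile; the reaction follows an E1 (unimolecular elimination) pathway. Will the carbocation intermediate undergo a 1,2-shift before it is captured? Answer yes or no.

yes

The first-formed carbocation is secondary.
The adjacent cyclopentyl carbon already bears 2 other carbon substituents and has a hydrogen to migrate; after a 1,2-hydride shift from that carbon the positive charge sits on a tertiary centre.
Tertiary is more stable than secondary, so the shift occurs.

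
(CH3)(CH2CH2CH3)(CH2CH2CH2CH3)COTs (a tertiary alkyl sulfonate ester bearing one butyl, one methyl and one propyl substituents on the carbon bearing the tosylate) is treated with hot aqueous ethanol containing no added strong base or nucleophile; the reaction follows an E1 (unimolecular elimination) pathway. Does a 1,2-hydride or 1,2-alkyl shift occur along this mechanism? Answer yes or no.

The first-formed carbocation is tertiary.
No single 1,2-shift to an adjacent carbon would produce a more-substituted cation than the one already present, so no rearrangement occurs.

no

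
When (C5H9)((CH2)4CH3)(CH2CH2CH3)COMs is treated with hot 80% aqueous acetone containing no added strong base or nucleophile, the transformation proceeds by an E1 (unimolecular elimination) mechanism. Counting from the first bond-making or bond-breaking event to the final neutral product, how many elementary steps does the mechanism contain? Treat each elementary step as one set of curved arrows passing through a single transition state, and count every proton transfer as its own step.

2

Step 1: Unassisted departure of MsO⁻ (taking the C–O bonding pair) generates a tertiary carbocation.
(No 1,2-shift: no single shift to an adjacent carbon would give a more stable cation.)
Step 2: A weak base (a water molecule from the solvent) removes a proton from a carbon adjacent to the cationic centre; the electrons of that C–H bond become the new π(C=C) bond, giving the alkene.
Total: 2 elementary steps.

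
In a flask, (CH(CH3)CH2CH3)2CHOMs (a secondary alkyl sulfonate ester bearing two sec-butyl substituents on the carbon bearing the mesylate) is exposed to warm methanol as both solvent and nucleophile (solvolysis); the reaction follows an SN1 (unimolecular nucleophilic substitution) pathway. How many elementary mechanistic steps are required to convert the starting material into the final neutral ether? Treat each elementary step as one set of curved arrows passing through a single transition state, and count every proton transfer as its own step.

Step 1: Rate-determining heterolysis of the C–O bond gives MsO⁻ and a secondary carbocation.
Step 2: A 1,2-hydride shift from the adjacent sec-butyl carbon moves the positive charge from the secondary centre to an adjacent carbon, generating a more stable tertiary carbocation.
Step 3: Nucleophilic capture: the oxygen of CH3OH bonds to the cationic carbon, producing an oxonium-ion intermediate.
Step 4: Deprotonation of the oxonium oxygen by solvent methanol yields the neutral ether.
Total: 4 elementary steps.

4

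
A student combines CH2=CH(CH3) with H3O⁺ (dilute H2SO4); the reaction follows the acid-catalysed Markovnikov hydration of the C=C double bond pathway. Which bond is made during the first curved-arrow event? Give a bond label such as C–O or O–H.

C–H

Step 1: The π electrons of the C=C bond attack a proton of H3O⁺; Markovnikov addition places the new C–H on the less-substituted alkene carbon, so the positive charge ends up on the more-substituted carbon — a secondary carbocation. H2O is released.
The bond formed in this step is the C–H bond.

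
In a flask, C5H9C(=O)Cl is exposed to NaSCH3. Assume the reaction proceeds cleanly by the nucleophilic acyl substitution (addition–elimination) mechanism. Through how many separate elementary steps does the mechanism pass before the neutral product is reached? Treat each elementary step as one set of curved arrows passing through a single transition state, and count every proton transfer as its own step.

Step 1: CH3S⁻ adds to the carbonyl carbon; the C=O π electrons shift onto oxygen and a tetrahedral alkoxide intermediate forms.
Step 2: An oxygen lone pair re-forms the C=O π bond as the C–Cl σ-bond breaks; Cl⁻ is expelled.
Total: 2 elementary steps.

2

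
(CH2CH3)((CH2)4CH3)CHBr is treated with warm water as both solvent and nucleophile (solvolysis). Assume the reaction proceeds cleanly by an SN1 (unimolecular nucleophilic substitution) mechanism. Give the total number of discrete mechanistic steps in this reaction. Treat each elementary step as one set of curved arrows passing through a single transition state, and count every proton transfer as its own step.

3

Step 1: Rate-determining heterolysis of the C–Br bond gives Br⁻ and a secondary carbocation.
(No 1,2-shift: no single shift to an adjacent carbon would give a more stable cation.)
Step 2: H2O donates an oxygen lone pair into the empty p orbital of the cation, giving a protonated alcohol (an oxonium ion).
Step 3: Proton transfer from the O–H of the oxonium ion to a solvent molecule delivers the neutral alcohol.
Total: 3 elementary steps.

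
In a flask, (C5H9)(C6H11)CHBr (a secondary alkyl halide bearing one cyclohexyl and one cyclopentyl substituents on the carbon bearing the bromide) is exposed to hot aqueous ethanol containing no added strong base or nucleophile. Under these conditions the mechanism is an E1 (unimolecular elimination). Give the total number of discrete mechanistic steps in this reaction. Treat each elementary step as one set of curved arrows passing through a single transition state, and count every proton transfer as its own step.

Step 1: Rate-determining heterolysis of the C–Br bond gives Br⁻ and a secondary carbocation.
Step 2: Carbocation rearrangement: a 1,2-hydride shift from the adjacent cyclohexyl carbon converts the initially-formed secondary cation into the more stable tertiary cation.
Step 3: A water (or ethanol) molecule (solvent) deprotonates a β-carbon; as the C–H bond breaks, those electrons form the new alkene π bond.
Total: 3 elementary steps.

3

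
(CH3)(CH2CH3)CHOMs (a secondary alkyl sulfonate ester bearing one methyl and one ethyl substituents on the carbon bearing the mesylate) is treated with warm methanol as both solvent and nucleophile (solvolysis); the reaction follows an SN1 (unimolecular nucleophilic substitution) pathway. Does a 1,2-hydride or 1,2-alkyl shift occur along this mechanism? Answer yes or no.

The first-formed carbocation is secondary.
No single 1,2-shift to an adjacent carbon would produce a more-substituted cation than the one already present, so no rearrangement occurs.

no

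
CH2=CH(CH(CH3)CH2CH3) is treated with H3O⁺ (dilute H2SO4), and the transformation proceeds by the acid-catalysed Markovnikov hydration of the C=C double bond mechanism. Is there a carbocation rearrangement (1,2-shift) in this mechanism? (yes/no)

The first-formed carbocation is secondary.
The adjacent sec-butyl carbon already bears 2 other carbon substituents and has a hydrogen to migrate; after a 1,2-hydride shift from that carbon the positive charge sits on a tertiary centre.
Tertiary is more stable than secondary, so the shift occurs.

yes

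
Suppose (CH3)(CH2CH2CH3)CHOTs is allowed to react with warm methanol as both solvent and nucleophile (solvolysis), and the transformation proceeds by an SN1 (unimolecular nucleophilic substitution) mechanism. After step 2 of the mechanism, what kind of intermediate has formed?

oxonium ion

Step 1: Ionisation: the C–O σ-bond cleaves heterolytically; both bonding electrons depart with TsO⁻, leaving a secondary carbocation at the α-carbon.
Step 2: Nucleophilic capture: the oxygen of CH3OH bonds to the cationic carbon, producing an oxonium-ion intermediate.
After step 2 the species present is an oxonium ion.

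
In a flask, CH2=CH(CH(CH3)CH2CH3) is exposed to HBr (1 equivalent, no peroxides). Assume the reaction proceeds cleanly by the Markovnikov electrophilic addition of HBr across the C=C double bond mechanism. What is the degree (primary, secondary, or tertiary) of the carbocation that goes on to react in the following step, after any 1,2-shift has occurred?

tertiary

Step 1: The π electrons of the C=C bond attack a proton of HBr; Markovnikov addition places the new C–H on the less-substituted alkene carbon, so the positive charge ends up on the more-substituted carbon — a secondary carbocation. The H–Br bond breaks heterolytically, releasing Br⁻.
Step 2: Carbocation rearrangement: a 1,2-hydride shift from the adjacent sec-butyl carbon converts the initially-formed secondary cation into the more stable tertiary cation.
The cation rearranges from secondary to tertiary via a 1,2-hydride shift from the adjacent sec-butyl carbon; the tertiary cation is what reacts next.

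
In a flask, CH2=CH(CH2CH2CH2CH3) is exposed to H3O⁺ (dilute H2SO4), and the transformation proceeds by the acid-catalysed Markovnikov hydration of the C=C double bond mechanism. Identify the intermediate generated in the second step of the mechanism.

Step 1: Electrophilic addition begins with the π(C=C) electrons forming a bond to the proton of H3O⁺. Following Markovnikov's rule, the resulting cation is secondary. H2O is released.
Step 2: A lone pair on the oxygen of H2O attacks the carbocation, forming a C–O bond and an oxonium ion (a protonated alcohol).
After step 2 the species present is an oxonium ion.

oxonium ion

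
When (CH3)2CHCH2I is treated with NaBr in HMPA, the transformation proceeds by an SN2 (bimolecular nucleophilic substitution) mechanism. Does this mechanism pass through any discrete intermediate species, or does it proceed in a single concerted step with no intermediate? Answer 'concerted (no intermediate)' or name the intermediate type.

The bromide nucleophile donates a lone pair from Br to the α-carbon in a backside attack; simultaneously the C–I σ-bond breaks and both of its electrons leave with I⁻. One concerted step with inversion of configuration.
All bond changes occur in one transition state; no discrete intermediate is formed.

concerted (no intermediate)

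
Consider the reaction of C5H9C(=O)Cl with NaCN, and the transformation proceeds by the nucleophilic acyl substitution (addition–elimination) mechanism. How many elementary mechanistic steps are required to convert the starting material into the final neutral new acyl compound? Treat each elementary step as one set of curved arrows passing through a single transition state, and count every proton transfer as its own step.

2

Step 1: A lone pair on the C of CN⁻ attacks the electrophilic acyl carbon; the π(C=O) electrons move onto oxygen, giving a tetrahedral intermediate.
Step 2: Elimination step: re-formation of the carbonyl π bond drives out Cl⁻, giving the new acyl compound.
Total: 2 elementary steps.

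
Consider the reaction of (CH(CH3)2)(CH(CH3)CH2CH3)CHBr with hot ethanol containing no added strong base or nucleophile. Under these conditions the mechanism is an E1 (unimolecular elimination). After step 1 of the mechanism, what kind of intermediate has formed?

secondary carbocation

Step 1: The C–Br bond breaks with both electrons going to the bromide; Br⁻ leaves and a secondary carbocation remains.
After step 1 the species present is a secondary carbocation.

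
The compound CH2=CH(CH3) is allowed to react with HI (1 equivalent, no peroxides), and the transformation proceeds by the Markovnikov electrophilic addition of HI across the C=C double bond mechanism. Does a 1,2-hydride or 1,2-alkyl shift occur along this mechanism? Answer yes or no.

The first-formed carbocation is secondary.
No single 1,2-shift to an adjacent carbon would produce a more-substituted cation than the one already present, so no rearrangement occurs.

no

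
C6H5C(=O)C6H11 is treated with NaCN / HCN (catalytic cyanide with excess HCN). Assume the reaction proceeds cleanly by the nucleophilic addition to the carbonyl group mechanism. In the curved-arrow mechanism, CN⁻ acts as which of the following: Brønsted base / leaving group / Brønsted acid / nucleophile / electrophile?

Step 1: Nucleophilic addition: CN⁻ adds to the carbonyl carbon, pushing the π(C=O) electron pair onto oxygen and giving a tetrahedral alkoxide.
CN⁻ donates an electron pair to form a new σ-bond to carbon — it is the nucleophile.

nucleophile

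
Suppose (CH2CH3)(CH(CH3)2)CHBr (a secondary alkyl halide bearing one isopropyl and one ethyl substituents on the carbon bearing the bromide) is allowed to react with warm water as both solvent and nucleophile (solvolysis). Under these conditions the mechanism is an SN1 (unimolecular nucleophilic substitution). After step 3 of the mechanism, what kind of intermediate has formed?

Step 1: The C–Br bond breaks with both electrons going to the bromide; Br⁻ leaves and a secondary carbocation remains.
Step 2: A 1,2-hydride shift from the adjacent isopropyl carbon moves the positive charge from the secondary centre to an adjacent carbon, generating a more stable tertiary carbocation.
Step 3: Nucleophilic capture: the oxygen of H2O bonds to the cationic carbon, producing an oxonium-ion intermediate.
After step 3 the species present is an oxonium ion.

oxonium ion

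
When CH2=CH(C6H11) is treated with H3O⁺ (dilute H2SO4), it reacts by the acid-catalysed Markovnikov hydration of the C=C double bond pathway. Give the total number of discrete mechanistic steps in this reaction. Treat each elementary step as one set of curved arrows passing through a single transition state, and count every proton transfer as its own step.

4

Step 1: Protonation of the alkene by H3O⁺: the π bond acts as the nucleophile and picks up H⁺, giving the more stable (Markovnikov) secondary carbocation. H2O is released.
Step 2: Carbocation rearrangement: a 1,2-hydride shift from the adjacent cyclohexyl carbon converts the initially-formed secondary cation into the more stable tertiary cation.
Step 3: A lone pair on the oxygen of H2O attacks the carbocation, forming a C–O bond and an oxonium ion (a protonated alcohol).
Step 4: Deprotonation of the oxonium ion by a water molecule delivers the neutral alcohol and regenerates the acid catalyst.
Total: 4 elementary steps.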